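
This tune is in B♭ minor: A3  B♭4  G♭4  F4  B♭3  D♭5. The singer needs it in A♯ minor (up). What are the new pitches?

G##4 A#5 F#5 E#5 A#4 C#6

From B♭ up to A♯ is an augmented seventh; apply that to each pitch.
A3 to G##4
Bb4 to A#5
Gb4 to F#5
F4 to E#5
Bb3 to A#4
Db5 to C#6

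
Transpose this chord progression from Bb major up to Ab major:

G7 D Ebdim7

F7 C Dbdim7

Bb major up to Ab major is a minor seventh; each chord root moves by that interval while the quality stays the same.
G7: root G up a minor seventh → F, giving F7.
D: root D up a minor seventh → C, giving C.
Ebdim7: root Eb up a minor seventh → Db, giving Dbdim7.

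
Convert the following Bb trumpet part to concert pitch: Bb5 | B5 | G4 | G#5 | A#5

Ab5 A5 F4 F#5 G#5

The Bb trumpet sounds a major second below written, so transpose each written note down a major second.
Bb5 gives Ab5
B5 gives A5
G4 gives F4
G#5 gives F#5
A#5 gives G#5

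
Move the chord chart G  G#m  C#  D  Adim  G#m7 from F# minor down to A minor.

Bb Bm E F Cdim Bm7

F# minor down to A minor is a major sixth; each chord root moves by that interval while the quality stays the same.
G: root G down a major sixth → Bb, giving Bb.
G#m: root G# down a major sixth → B, giving Bm.
C#: root C# down a major sixth → E, giving E.
D: root D down a major sixth → F, giving F.
Adim: root A down a major sixth → C, giving Cdim.
G#m7: root G# down a major sixth → B, giving Bm7.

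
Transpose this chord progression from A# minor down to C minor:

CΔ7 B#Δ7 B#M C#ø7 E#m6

EbbΔ7 DΔ7 DM Ebø7 Gm6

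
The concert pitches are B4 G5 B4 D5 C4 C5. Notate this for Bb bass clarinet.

C#6 A6 C#6 E6 D5 D6

Written C4 sounds as Bb2 on the Bb bass clarinet, so concert pitches are written a major ninth up.
B4 -> C#6
G5 -> A6
B4 -> C#6
D5 -> E6
C4 -> D5
C5 -> D6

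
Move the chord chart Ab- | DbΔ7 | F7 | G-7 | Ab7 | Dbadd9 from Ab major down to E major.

E- AΔ7 C#7 D#-7 E7 Aadd9

Ab major down to E major is a diminished fourth; each chord root moves by that interval while the quality stays the same.
Ab-: root Ab down a diminished fourth → E, giving E-.
DbΔ7: root Db down a diminished fourth → A, giving AΔ7.
F7: root F down a diminished fourth → C#, giving C#7.
G-7: root G down a diminished fourth → D#, giving D#-7.
Ab7: root Ab down a diminished fourth → E, giving E7.
Dbadd9: root Db down a diminished fourth → A, giving Aadd9.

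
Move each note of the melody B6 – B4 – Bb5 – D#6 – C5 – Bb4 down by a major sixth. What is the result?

D6 D4 Db5 F#5 Eb4 Db4

B6: a sixth down reaches D, and 9 semitones makes it D6.
B4: a sixth down reaches D, and 9 semitones makes it D4.
A major sixth down from Bb5 gives Db5.
A major sixth down from D#6 gives F#5.
C5 down a major sixth is Eb4.
Bb4 down a major sixth is Db4.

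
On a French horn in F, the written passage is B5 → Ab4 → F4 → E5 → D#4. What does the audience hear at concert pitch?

E5 Db4 Bb3 A4 G#3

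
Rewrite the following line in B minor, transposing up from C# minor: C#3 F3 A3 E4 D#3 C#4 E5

B3 Eb4 G4 D5 C#4 B4 D6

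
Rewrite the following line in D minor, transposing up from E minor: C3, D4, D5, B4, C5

Bb3 C5 C6 A5 Bb5

E minor to D minor up is a minor seventh, so every note moves up by that interval.
C3 gives Bb3
D4 gives C5
D5 gives C6
B4 gives A5
C5 gives Bb5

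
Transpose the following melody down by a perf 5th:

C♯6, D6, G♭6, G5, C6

F#5 G5 Cb6 C5 F5

C#6 becomes F#5
D6 becomes G5
Gb6 becomes Cb6
G5 becomes C5
C6 becomes F5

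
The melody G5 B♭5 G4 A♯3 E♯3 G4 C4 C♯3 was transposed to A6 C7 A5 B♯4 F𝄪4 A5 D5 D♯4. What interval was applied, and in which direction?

up a major ninth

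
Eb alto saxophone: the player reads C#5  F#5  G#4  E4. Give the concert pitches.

Written C4 on the Eb alto saxophone sounds as Eb3, a major sixth lower; apply that shift to every note.
C#5 → E4
F#5 → A4
G#4 → B3
E4 → G3

E4 A4 B3 G3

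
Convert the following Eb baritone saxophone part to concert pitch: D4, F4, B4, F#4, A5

F2 Ab2 D3 A2 C4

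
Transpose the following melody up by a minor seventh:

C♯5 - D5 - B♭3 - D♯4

B5 C6 Ab4 C#5

C#5 to B5
D5 to C6
Bb3 to Ab4
D#4 to C#5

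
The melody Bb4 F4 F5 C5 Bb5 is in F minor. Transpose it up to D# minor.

G#5 D#5 D#6 A#5 G#6

F minor to D# minor up is an augmented sixth, so every note moves up by that interval.
Bb4 becomes G#5
F4 becomes D#5
F5 becomes D#6
C5 becomes A#5
Bb5 becomes G#6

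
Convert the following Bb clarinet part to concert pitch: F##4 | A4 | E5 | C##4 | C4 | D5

E#4 G4 D5 B#3 Bb3 C5

Written C4 on the Bb clarinet sounds as Bb3, a major second lower; apply that shift to every note.
F##4 -> E#4
A4 -> G4
E5 -> D5
C##4 -> B#3
C4 -> Bb3
D5 -> C5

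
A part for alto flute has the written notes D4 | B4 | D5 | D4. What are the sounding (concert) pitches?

A3 F#4 A4 A3

Written C4 on the alto flute sounds as G3, a perfect fourth lower; apply that shift to every note.
D4 -> A3
B4 -> F#4
D5 -> A4
D4 -> A3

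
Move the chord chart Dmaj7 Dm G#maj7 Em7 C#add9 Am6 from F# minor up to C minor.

Abmaj7 Abm Dmaj7 Bbm7 Gadd9 Ebm6

F# minor up to C minor is a diminished fifth; each chord root moves by that interval while the quality stays the same.
Dmaj7: root D up a diminished fifth → Ab, giving Abmaj7.
Dm: root D up a diminished fifth → Ab, giving Abm.
G#maj7: root G# up a diminished fifth → D, giving Dmaj7.
Em7: root E up a diminished fifth → Bb, giving Bbm7.
C#add9: root C# up a diminished fifth → G, giving Gadd9.
Am6: root A up a diminished fifth → Eb, giving Ebm6.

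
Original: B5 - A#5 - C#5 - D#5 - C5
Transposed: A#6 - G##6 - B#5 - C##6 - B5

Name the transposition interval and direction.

up a major seventh

From B5 to A#6 is 7 letter names — a seventh of some quality.
B5 to A#6 is 11 semitones, which makes it a major seventh; the second version is higher, so the direction is up.
Checking another pair — C5 → B5 — gives the same interval.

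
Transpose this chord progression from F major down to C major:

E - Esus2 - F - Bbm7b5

B Bsus2 C Fm7b5

F major down to C major is a perfect fourth; each chord root moves by that interval while the quality stays the same.
E: root E down a perfect fourth → B, giving B.
Esus2: root E down a perfect fourth → B, giving Bsus2.
F: root F down a perfect fourth → C, giving C.
Bbm7b5: root Bb down a perfect fourth → F, giving Fm7b5.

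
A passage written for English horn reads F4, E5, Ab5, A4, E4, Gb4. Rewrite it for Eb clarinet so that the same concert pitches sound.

First find concert pitch: the English horn sounds a perfect fifth below written, so F4 E5 Ab5 A4 E4 Gb4 sounds Bb3 A4 Db5 D4 A3 Cb4.
Then write for Eb clarinet: it sounds a minor third above written, so the part must be a minor third below concert.
Bb3 → G3
A4 → F#4
Db5 → Bb4
D4 → B3
A3 → F#3
Cb4 → Ab3

G3 F#4 Bb4 B3 F#3 Ab3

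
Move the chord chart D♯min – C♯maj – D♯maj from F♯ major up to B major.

F♯ major up to B major is a perfect fourth; each chord root moves by that interval while the quality stays the same.
D♯min: root D♯ up a perfect fourth → G#, giving G#min.
C♯maj: root C♯ up a perfect fourth → F#, giving F#maj.
D♯maj: root D♯ up a perfect fourth → G#, giving G#maj.

G#min F#maj G#maj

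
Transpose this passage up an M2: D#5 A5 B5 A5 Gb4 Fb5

E#5 B5 C#6 B5 Ab4 Gb5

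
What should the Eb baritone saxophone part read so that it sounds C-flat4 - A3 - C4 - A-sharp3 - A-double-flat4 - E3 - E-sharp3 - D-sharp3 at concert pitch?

Ab5 F#5 A5 F##5 Fb6 C#5 C##5 B#4

Written C4 sounds as Eb2 on the Eb baritone saxophone, so concert pitches are written a major thirteenth up.
Cb4 -> Ab5
A3 -> F#5
C4 -> A5
A#3 -> F##5
Abb4 -> Fb6
E3 -> C#5
E#3 -> C##5
D#3 -> B#4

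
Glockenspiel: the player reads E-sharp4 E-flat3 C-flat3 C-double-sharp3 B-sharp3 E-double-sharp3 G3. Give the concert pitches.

E#6 Eb5 Cb5 C##5 B#5 E##5 G5

Written C4 on the glockenspiel sounds as C6, a perfect fifteenth higher; apply that shift to every note.
E#4 gives E#6
Eb3 gives Eb5
Cb3 gives Cb5
C##3 gives C##5
B#3 gives B#5
E##3 gives E##5
G3 gives G5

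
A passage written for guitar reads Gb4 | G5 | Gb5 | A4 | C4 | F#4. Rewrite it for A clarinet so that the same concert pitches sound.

Bbb3 Bb4 Bbb4 C4 Eb3 A3

First find concert pitch: the guitar sounds a perfect octave below written, so Gb4 G5 Gb5 A4 C4 F#4 sounds Gb3 G4 Gb4 A3 C3 F#3.
Then write for A clarinet: it sounds a minor third below written, so the part must be a minor third above concert.
Gb3 → Bbb3
G4 → Bb4
Gb4 → Bbb4
A3 → C4
C3 → Eb3
F#3 → A3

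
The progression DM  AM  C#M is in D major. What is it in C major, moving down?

CM GM BM

D major down to C major is a major second; each chord root moves by that interval while the quality stays the same.
DM: root D down a major second → C, giving CM.
AM: root A down a major second → G, giving GM.
C#M: root C# down a major second → B, giving BM.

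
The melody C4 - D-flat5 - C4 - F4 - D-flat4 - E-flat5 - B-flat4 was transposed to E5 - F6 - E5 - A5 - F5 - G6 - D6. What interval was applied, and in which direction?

up a major tenth

Take the first pair: C4 → E5. C to E spans 10 letter names, so the interval is some kind of tenth.
C4 to E5 is 16 semitones, which makes it a major tenth; the second version is higher, so the direction is up.
Checking another pair — Bb4 → D6 — gives the same interval.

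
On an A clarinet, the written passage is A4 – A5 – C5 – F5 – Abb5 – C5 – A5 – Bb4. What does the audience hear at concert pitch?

F#4 F#5 A4 D5 Fb5 A4 F#5 G4

The A clarinet sounds a minor third below written, so transpose each written note down a minor third.
A4 -> F#4
A5 -> F#5
C5 -> A4
F5 -> D5
Abb5 -> Fb5
C5 -> A4
A5 -> F#5
Bb4 -> G4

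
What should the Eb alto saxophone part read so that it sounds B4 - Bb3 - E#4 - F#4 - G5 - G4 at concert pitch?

The Eb alto saxophone sounds a major sixth below written, so the written part must be a major sixth above concert — transpose each note up.
B4 → G#5
Bb3 → G4
E#4 → C##5
F#4 → D#5
G5 → E6
G4 → E5

G#5 G4 C##5 D#5 E6 E5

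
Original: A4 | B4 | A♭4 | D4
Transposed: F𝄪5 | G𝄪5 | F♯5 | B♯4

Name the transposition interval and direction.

From A4 to F##5 is 6 letter names — a sixth of some quality.
A4 to F##5 is 10 semitones, which makes it an augmented sixth; the second version is higher, so the direction is up.
Checking another pair — D4 → B#4 — gives the same interval.

up an augmented sixth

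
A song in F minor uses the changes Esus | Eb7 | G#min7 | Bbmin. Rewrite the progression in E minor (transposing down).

D#sus D7 F##min7 Amin

F minor down to E minor is a minor second; each chord root moves by that interval while the quality stays the same.
Esus: root E down a minor second → D#, giving D#sus.
Eb7: root Eb down a minor second → D, giving D7.
G#min7: root G# down a minor second → F##, giving F##min7.
Bbmin: root Bb down a minor second → A, giving Amin.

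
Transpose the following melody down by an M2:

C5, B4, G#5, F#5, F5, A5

Bb4 A4 F#5 E5 Eb5 G5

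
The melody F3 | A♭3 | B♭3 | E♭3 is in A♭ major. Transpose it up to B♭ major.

From A♭ up to B♭ is a major second; apply that to each pitch.
F3 to G3
Ab3 to Bb3
Bb3 to C4
Eb3 to F3

G3 Bb3 C4 F3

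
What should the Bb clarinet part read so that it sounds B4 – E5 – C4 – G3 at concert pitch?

C#5 F#5 D4 A3

Written C4 sounds as Bb3 on the Bb clarinet, so concert pitches are written a major second up.
B4 gives C#5
E5 gives F#5
C4 gives D4
G3 gives A3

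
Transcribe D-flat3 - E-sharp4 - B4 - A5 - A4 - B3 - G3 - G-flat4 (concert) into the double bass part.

Db4 E#5 B5 A6 A5 B4 G4 Gb5

The double bass sounds a perfect octave below written, so the written part must be a perfect octave above concert — transpose each note up.
Db3 becomes Db4
E#4 becomes E#5
B4 becomes B5
A5 becomes A6
A4 becomes A5
B3 becomes B4
G3 becomes G4
Gb4 becomes Gb5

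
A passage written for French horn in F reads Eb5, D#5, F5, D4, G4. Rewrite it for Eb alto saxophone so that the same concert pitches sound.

First find concert pitch: the French horn in F sounds a perfect fifth below written, so Eb5 D#5 F5 D4 G4 sounds Ab4 G#4 Bb4 G3 C4.
Then write for Eb alto saxophone: it sounds a major sixth below written, so the part must be a major sixth above concert.
Ab4 → F5
G#4 → E#5
Bb4 → G5
G3 → E4
C4 → A4

F5 E#5 G5 E4 A4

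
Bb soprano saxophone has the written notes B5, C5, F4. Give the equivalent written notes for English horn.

E6 F5 Bb4

First find concert pitch: the Bb soprano saxophone sounds a major second below written, so B5 C5 F4 sounds A5 Bb4 Eb4.
Then write for English horn: it sounds a perfect fifth below written, so the part must be a perfect fifth above concert.
A5 → E6
Bb4 → F5
Eb4 → Bb4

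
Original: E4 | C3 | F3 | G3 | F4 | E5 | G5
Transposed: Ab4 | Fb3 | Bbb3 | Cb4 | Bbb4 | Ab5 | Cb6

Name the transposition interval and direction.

up a diminished fourth

From E4 to Ab4 is 4 letter names — a fourth of some quality.
E4 to Ab4 is 4 semitones, which makes it a diminished fourth; the second version is higher, so the direction is up.
Checking another pair — G5 → Cb6 — gives the same interval.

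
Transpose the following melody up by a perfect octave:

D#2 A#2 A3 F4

D#3 A#3 A4 F5

D#2 up a perfect octave is D#3.
A#2: an octave up reaches A, and 12 semitones makes it A#3.
A3 up a perfect octave is A4.
F4 up a perfect octave is F5.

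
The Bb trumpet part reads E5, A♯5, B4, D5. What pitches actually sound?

The Bb trumpet sounds a major second below written, so transpose each written note down a major second.
E5 to D5
A#5 to G#5
B4 to A4
D5 to C5

D5 G#5 A4 C5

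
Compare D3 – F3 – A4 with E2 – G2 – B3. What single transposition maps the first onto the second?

Take the first pair: D3 → E2. D to E spans 7 letter names, so the interval is some kind of seventh.
E2 to D3 is 10 semitones, which makes it a minor seventh; the second version is lower, so the direction is down.
Checking another pair — A4 → B3 — gives the same interval.

down a minor seventh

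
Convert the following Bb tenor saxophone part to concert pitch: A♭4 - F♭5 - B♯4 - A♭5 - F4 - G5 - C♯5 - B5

Gb3 Ebb4 A#3 Gb4 Eb3 F4 B3 A4

The Bb tenor saxophone sounds a major ninth below written, so transpose each written note down a major ninth.
Ab4 → Gb3
Fb5 → Ebb4
B#4 → A#3
Ab5 → Gb4
F4 → Eb3
G5 → F4
C#5 → B3
B5 → A4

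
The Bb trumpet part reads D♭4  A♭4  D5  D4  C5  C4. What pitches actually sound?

Written C4 on the Bb trumpet sounds as Bb3, a major second lower; apply that shift to every note.
Db4 → Cb4
Ab4 → Gb4
D5 → C5
D4 → C4
C5 → Bb4
C4 → Bb3

Cb4 Gb4 C5 C4 Bb4 Bb3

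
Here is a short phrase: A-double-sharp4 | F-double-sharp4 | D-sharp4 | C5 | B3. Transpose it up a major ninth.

B##5 G##5 E#5 D6 C#5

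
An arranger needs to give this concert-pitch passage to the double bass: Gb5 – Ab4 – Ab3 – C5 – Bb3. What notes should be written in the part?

Written C4 sounds as C3 on the double bass, so concert pitches are written a perfect octave up.
Gb5 -> Gb6
Ab4 -> Ab5
Ab3 -> Ab4
C5 -> C6
Bb3 -> Bb4

Gb6 Ab5 Ab4 C6 Bb4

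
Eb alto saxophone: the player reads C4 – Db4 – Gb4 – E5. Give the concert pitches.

The Eb alto saxophone sounds a major sixth below written, so transpose each written note down a major sixth.
C4 → Eb3
Db4 → Fb3
Gb4 → Bbb3
E5 → G4

Eb3 Fb3 Bbb3 G4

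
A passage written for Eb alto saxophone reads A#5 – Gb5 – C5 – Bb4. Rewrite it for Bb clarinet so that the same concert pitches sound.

D#5 Cb5 F4 Eb4

First find concert pitch: the Eb alto saxophone sounds a major sixth below written, so A#5 Gb5 C5 Bb4 sounds C#5 Bbb4 Eb4 Db4.
Then write for Bb clarinet: it sounds a major second below written, so the part must be a major second above concert.
C#5 → D#5
Bbb4 → Cb5
Eb4 → F4
Db4 → Eb4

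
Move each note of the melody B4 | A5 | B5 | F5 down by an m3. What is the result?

G#4 F#5 G#5 D5

B4 → G#4
A5 → F#5
B5 → G#5
F5 → D5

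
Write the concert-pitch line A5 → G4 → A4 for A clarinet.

Written C4 sounds as A3 on the A clarinet, so concert pitches are written a minor third up.
A5 becomes C6
G4 becomes Bb4
A4 becomes C5

C6 Bb4 C5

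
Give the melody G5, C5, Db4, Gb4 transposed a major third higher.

G5 up a major third is B5.
C5 up a major third is E5.
Db4: a third up reaches F, and 4 semitones makes it F4.
A major third up from Gb4 gives Bb4.

B5 E5 F4 Bb4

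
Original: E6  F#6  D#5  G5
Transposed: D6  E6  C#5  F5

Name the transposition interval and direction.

down a major second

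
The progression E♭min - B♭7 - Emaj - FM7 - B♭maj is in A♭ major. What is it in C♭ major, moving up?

Gbmin Db7 Gmaj AbM7 Dbmaj

A♭ major up to C♭ major is a minor third; each chord root moves by that interval while the quality stays the same.
E♭min: root E♭ up a minor third → Gb, giving Gbmin.
B♭7: root B♭ up a minor third → Db, giving Db7.
Emaj: root E up a minor third → G, giving Gmaj.
FM7: root F up a minor third → Ab, giving AbM7.
B♭maj: root B♭ up a minor third → Db, giving Dbmaj.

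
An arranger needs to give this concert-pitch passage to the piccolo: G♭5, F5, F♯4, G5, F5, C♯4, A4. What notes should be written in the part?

The piccolo sounds a perfect octave above written, so the written part must be a perfect octave below concert — transpose each note down.
Gb5 -> Gb4
F5 -> F4
F#4 -> F#3
G5 -> G4
F5 -> F4
C#4 -> C#3
A4 -> A3

Gb4 F4 F#3 G4 F4 C#3 A3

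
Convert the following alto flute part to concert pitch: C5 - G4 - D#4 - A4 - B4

Written C4 on the alto flute sounds as G3, a perfect fourth lower; apply that shift to every note.
C5 becomes G4
G4 becomes D4
D#4 becomes A#3
A4 becomes E4
B4 becomes F#4

G4 D4 A#3 E4 F#4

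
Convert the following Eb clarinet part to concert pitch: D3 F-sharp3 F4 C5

F3 A3 Ab4 Eb5

The Eb clarinet sounds a minor third above written, so transpose each written note up a minor third.
D3 becomes F3
F#3 becomes A3
F4 becomes Ab4
C5 becomes Eb5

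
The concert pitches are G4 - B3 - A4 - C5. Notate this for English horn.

D5 F#4 E5 G5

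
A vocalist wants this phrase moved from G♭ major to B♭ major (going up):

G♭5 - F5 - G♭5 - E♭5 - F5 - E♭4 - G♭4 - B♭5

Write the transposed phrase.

Bb5 A5 Bb5 G5 A5 G4 Bb4 D6

G♭ major to B♭ major up is a major third, so every note moves up by that interval.
Gb5 gives Bb5
F5 gives A5
Gb5 gives Bb5
Eb5 gives G5
F5 gives A5
Eb4 gives G4
Gb4 gives Bb4
Bb5 gives D6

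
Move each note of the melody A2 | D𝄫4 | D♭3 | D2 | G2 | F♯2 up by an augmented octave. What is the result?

A#3 Db5 D4 D#3 G#3 F##3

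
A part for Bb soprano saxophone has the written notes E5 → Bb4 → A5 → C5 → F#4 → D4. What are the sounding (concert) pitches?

D5 Ab4 G5 Bb4 E4 C4

The Bb soprano saxophone sounds a major second below written, so transpose each written note down a major second.
E5 gives D5
Bb4 gives Ab4
A5 gives G5
C5 gives Bb4
F#4 gives E4
D4 gives C4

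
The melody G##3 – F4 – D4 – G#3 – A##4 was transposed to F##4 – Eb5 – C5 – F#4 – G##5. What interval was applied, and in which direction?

up a minor seventh

From G##3 to F##4 is 7 letter names — a seventh of some quality.
G##3 to F##4 is 10 semitones, which makes it a minor seventh; the second version is higher, so the direction is up.
Checking another pair — A##4 → G##5 — gives the same interval.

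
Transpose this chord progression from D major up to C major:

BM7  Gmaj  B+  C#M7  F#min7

AM7 Fmaj A+ BM7 Emin7

D major up to C major is a minor seventh; each chord root moves by that interval while the quality stays the same.
BM7: root B up a minor seventh → A, giving AM7.
Gmaj: root G up a minor seventh → F, giving Fmaj.
B+: root B up a minor seventh → A, giving A+.
C#M7: root C# up a minor seventh → B, giving BM7.
F#min7: root F# up a minor seventh → E, giving Emin7.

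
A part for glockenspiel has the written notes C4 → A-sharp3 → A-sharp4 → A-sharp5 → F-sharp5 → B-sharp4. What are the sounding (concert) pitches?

C6 A#5 A#6 A#7 F#7 B#6

Written C4 on the glockenspiel sounds as C6, a perfect fifteenth higher; apply that shift to every note.
C4 to C6
A#3 to A#5
A#4 to A#6
A#5 to A#7
F#5 to F#7
B#4 to B#6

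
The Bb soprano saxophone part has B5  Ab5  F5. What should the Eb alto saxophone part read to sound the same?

First find concert pitch: the Bb soprano saxophone sounds a major second below written, so B5 Ab5 F5 sounds A5 Gb5 Eb5.
Then write for Eb alto saxophone: it sounds a major sixth below written, so the part must be a major sixth above concert.
A5 → F#6
Gb5 → Eb6
Eb5 → C6

F#6 Eb6 C6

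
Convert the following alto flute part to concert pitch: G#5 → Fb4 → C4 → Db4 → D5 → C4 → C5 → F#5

The alto flute sounds a perfect fourth below written, so transpose each written note down a perfect fourth.
G#5 to D#5
Fb4 to Cb4
C4 to G3
Db4 to Ab3
D5 to A4
C4 to G3
C5 to G4
F#5 to C#5

D#5 Cb4 G3 Ab3 A4 G3 G4 C#5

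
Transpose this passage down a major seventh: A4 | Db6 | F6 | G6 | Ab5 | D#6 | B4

A4: a seventh down reaches B, and 11 semitones makes it Bb3.
Db6 down a major seventh is Ebb5.
F6: a seventh down reaches G, and 11 semitones makes it Gb5.
A major seventh down from G6 gives Ab5.
Ab5 down a major seventh is Bbb4.
A major seventh down from D#6 gives E5.
B4 down a major seventh is C4.

Bb3 Ebb5 Gb5 Ab5 Bbb4 E5 C4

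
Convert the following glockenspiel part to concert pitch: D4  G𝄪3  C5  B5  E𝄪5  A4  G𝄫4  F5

D6 G##5 C7 B7 E##7 A6 Gbb6 F7

Written C4 on the glockenspiel sounds as C6, a perfect fifteenth higher; apply that shift to every note.
D4 gives D6
G##3 gives G##5
C5 gives C7
B5 gives B7
E##5 gives E##7
A4 gives A6
Gbb4 gives Gbb6
F5 gives F7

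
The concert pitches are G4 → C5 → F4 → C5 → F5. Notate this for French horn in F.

The French horn in F sounds a perfect fifth below written, so the written part must be a perfect fifth above concert — transpose each note up.
G4 to D5
C5 to G5
F4 to C5
C5 to G5
F5 to C6

D5 G5 C5 G5 C6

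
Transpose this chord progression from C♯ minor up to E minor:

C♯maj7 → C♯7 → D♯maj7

C♯ minor up to E minor is a minor third; each chord root moves by that interval while the quality stays the same.
C♯maj7: root C♯ up a minor third → E, giving Emaj7.
C♯7: root C♯ up a minor third → E, giving E7.
D♯maj7: root D♯ up a minor third → F#, giving F#maj7.

Emaj7 E7 F#maj7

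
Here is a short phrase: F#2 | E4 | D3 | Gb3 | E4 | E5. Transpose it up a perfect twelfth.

C#4 B5 A4 Db5 B5 B6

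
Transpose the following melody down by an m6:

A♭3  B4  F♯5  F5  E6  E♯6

C3 D#4 A#4 A4 G#5 G##5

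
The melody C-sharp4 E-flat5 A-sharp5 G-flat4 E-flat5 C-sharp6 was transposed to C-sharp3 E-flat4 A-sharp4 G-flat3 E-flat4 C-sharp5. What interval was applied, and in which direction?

down a perfect octave

Take the first pair: C#4 → C#3. C to C spans 8 letter names, so the interval is some kind of octave.
C#3 to C#4 is 12 semitones, which makes it a perfect octave; the second version is lower, so the direction is down.
Checking another pair — C#6 → C#5 — gives the same interval.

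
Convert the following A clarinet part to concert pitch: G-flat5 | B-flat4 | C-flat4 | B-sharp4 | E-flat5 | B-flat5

The A clarinet sounds a minor third below written, so transpose each written note down a minor third.
Gb5 → Eb5
Bb4 → G4
Cb4 → Ab3
B#4 → G##4
Eb5 → C5
Bb5 → G5

Eb5 G4 Ab3 G##4 C5 G5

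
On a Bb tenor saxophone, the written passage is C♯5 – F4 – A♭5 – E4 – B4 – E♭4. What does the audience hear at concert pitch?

B3 Eb3 Gb4 D3 A3 Db3

Written C4 on the Bb tenor saxophone sounds as Bb2, a major ninth lower; apply that shift to every note.
C#5 → B3
F4 → Eb3
Ab5 → Gb4
E4 → D3
B4 → A3
Eb4 → Db3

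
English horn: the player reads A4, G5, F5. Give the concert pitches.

D4 C5 Bb4

Written C4 on the English horn sounds as F3, a perfect fifth lower; apply that shift to every note.
A4 becomes D4
G5 becomes C5
F5 becomes Bb4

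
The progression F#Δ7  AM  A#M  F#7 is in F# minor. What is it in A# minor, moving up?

A#Δ7 C#M C##M A#7

F# minor up to A# minor is a major third; each chord root moves by that interval while the quality stays the same.
F#Δ7: root F# up a major third → A#, giving A#Δ7.
AM: root A up a major third → C#, giving C#M.
A#M: root A# up a major third → C##, giving C##M.
F#7: root F# up a major third → A#, giving A#7.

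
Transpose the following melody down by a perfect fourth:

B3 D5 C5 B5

F#3 A4 G4 F#5

B3 gives F#3
D5 gives A4
C5 gives G4
B5 gives F#5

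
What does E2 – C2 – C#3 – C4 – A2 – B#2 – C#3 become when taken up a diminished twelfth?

Bb3 Gb3 G4 Gb5 Eb4 F#4 G4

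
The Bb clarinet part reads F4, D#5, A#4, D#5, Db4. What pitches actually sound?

The Bb clarinet sounds a major second below written, so transpose each written note down a major second.
F4 becomes Eb4
D#5 becomes C#5
A#4 becomes G#4
D#5 becomes C#5
Db4 becomes Cb4

Eb4 C#5 G#4 C#5 Cb4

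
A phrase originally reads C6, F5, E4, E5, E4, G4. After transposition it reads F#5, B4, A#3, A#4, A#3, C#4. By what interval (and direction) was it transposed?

From C6 to F#5 is 5 letter names — a fifth of some quality.
F#5 to C6 is 6 semitones, which makes it a diminished fifth; the second version is lower, so the direction is down.
Checking another pair — G4 → C#4 — gives the same interval.

down a diminished fifth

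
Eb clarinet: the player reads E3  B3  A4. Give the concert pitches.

G3 D4 C5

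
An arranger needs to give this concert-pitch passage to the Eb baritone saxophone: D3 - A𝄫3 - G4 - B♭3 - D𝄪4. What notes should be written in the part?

B4 Fb5 E6 G5 B##5

Written C4 sounds as Eb2 on the Eb baritone saxophone, so concert pitches are written a major thirteenth up.
D3 → B4
Abb3 → Fb5
G4 → E6
Bb3 → G5
D##4 → B##5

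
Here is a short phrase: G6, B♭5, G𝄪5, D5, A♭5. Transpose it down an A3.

Ebb6 Gbb5 E5 Bbb4 Fbb5

An augmented third down from G6 gives Ebb6.
Bb5 down an augmented third is Gbb5.
G##5: a third down reaches E, and 5 semitones makes it E5.
An augmented third down from D5 gives Bbb4.
Ab5: a third down reaches F, and 5 semitones makes it Fbb5.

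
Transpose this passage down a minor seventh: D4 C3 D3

A minor seventh down from D4 gives E3.
C3 down a minor seventh is D2.
A minor seventh down from D3 gives E2.

E3 D2 E2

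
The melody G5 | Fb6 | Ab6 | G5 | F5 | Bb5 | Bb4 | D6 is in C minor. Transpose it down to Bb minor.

From C down to Bb is a major second; apply that to each pitch.
G5 gives F5
Fb6 gives Ebb6
Ab6 gives Gb6
G5 gives F5
F5 gives Eb5
Bb5 gives Ab5
Bb4 gives Ab4
D6 gives C6

F5 Ebb6 Gb6 F5 Eb5 Ab5 Ab4 C6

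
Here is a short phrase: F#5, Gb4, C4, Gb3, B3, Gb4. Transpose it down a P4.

C#5 Db4 G3 Db3 F#3 Db4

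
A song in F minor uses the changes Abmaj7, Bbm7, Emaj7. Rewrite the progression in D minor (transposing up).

Fmaj7 Gm7 C#maj7

F minor up to D minor is a major sixth; each chord root moves by that interval while the quality stays the same.
Abmaj7: root Ab up a major sixth → F, giving Fmaj7.
Bbm7: root Bb up a major sixth → G, giving Gm7.
Emaj7: root E up a major sixth → C#, giving C#maj7.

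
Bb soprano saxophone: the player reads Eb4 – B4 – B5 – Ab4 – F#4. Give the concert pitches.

Db4 A4 A5 Gb4 E4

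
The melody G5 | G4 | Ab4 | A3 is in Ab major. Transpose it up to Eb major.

D6 D5 Eb5 E4

Ab major to Eb major up is a perfect fifth, so every note moves up by that interval.
G5 → D6
G4 → D5
Ab4 → Eb5
A3 → E4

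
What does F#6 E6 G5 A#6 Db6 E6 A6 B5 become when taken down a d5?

B#5 A#5 C#5 D##6 G5 A#5 D#6 E#5

F#6 down a diminished fifth is B#5.
E6: a fifth down reaches A, and 6 semitones makes it A#5.
G5 down a diminished fifth is C#5.
A#6 down a diminished fifth is D##6.
Db6 down a diminished fifth is G5.
A diminished fifth down from E6 gives A#5.
A diminished fifth down from A6 gives D#6.
B5: a fifth down reaches E, and 6 semitones makes it E#5.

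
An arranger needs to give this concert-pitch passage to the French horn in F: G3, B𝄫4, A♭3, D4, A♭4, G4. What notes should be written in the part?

Written C4 sounds as F3 on the French horn in F, so concert pitches are written a perfect fifth up.
G3 to D4
Bbb4 to Fb5
Ab3 to Eb4
D4 to A4
Ab4 to Eb5
G4 to D5

D4 Fb5 Eb4 A4 Eb5 D5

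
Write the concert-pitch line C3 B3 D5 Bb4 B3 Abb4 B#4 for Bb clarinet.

D3 C#4 E5 C5 C#4 Bbb4 C##5

The Bb clarinet sounds a major second below written, so the written part must be a major second above concert — transpose each note up.
C3 to D3
B3 to C#4
D5 to E5
Bb4 to C5
B3 to C#4
Abb4 to Bbb4
B#4 to C##5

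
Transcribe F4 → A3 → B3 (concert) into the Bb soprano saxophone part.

G4 B3 C#4

The Bb soprano saxophone sounds a major second below written, so the written part must be a major second above concert — transpose each note up.
F4 gives G4
A3 gives B3
B3 gives C#4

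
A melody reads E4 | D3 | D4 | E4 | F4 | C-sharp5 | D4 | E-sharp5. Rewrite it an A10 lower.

Cb3 Bbb1 Bbb2 Cb3 Dbb3 Ab3 Bbb2 C4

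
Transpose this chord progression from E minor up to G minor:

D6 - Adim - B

F6 Cdim D

E minor up to G minor is a minor third; each chord root moves by that interval while the quality stays the same.
D6: root D up a minor third → F, giving F6.
Adim: root A up a minor third → C, giving Cdim.
B: root B up a minor third → D, giving D.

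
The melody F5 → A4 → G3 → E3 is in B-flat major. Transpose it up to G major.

D6 F#5 E4 C#4

B-flat major to G major up is a major sixth, so every note moves up by that interval.
F5 -> D6
A4 -> F#5
G3 -> E4
E3 -> C#4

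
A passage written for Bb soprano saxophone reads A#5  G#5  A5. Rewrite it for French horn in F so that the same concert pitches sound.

D#6 C#6 D6

First find concert pitch: the Bb soprano saxophone sounds a major second below written, so A#5 G#5 A5 sounds G#5 F#5 G5.
Then write for French horn in F: it sounds a perfect fifth below written, so the part must be a perfect fifth above concert.
G#5 → D#6
F#5 → C#6
G5 → D6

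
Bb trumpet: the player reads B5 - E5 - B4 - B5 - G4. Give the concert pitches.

A5 D5 A4 A5 F4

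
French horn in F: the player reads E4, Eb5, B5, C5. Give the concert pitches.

A3 Ab4 E5 F4

The French horn in F sounds a perfect fifth below written, so transpose each written note down a perfect fifth.
E4 to A3
Eb5 to Ab4
B5 to E5
C5 to F4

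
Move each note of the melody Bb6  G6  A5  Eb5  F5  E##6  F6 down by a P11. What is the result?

F5 D5 E4 Bb3 C4 B##4 C5

Bb6 to F5
G6 to D5
A5 to E4
Eb5 to Bb3
F5 to C4
E##6 to B##4
F6 to C5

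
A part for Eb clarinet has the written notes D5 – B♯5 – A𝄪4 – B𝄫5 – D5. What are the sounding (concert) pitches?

F5 D#6 C##5 Dbb6 F5

Written C4 on the Eb clarinet sounds as Eb4, a minor third higher; apply that shift to every note.
D5 gives F5
B#5 gives D#6
A##4 gives C##5
Bbb5 gives Dbb6
D5 gives F5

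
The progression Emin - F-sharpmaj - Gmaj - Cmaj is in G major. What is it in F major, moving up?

Dmin Emaj Fmaj Bbmaj

G major up to F major is a minor seventh; each chord root moves by that interval while the quality stays the same.
Emin: root E up a minor seventh → D, giving Dmin.
F-sharpmaj: root F-sharp up a minor seventh → E, giving Emaj.
Gmaj: root G up a minor seventh → F, giving Fmaj.
Cmaj: root C up a minor seventh → Bb, giving Bbmaj.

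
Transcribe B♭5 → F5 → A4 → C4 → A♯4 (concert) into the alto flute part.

Written C4 sounds as G3 on the alto flute, so concert pitches are written a perfect fourth up.
Bb5 to Eb6
F5 to Bb5
A4 to D5
C4 to F4
A#4 to D#5

Eb6 Bb5 D5 F4 D#5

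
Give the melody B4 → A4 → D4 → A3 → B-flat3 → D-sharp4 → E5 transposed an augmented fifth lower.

Eb4 Db4 Gb3 Db3 Ebb3 G3 Ab4

An augmented fifth down from B4 gives Eb4.
A4 down an augmented fifth is Db4.
D4: a fifth down reaches G, and 8 semitones makes it Gb3.
A3: a fifth down reaches D, and 8 semitones makes it Db3.
Bb3: a fifth down reaches E, and 8 semitones makes it Ebb3.
D#4: a fifth down reaches G, and 8 semitones makes it G3.
E5 down an augmented fifth is Ab4.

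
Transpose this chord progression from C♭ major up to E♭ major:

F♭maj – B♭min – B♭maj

Abmaj Dmin Dmaj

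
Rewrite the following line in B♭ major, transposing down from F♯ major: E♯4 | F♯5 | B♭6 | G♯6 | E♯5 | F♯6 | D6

A3 Bb4 Ebb6 C6 A4 Bb5 Gb5

From F♯ down to B♭ is an augmented fifth; apply that to each pitch.
E#4 gives A3
F#5 gives Bb4
Bb6 gives Ebb6
G#6 gives C6
E#5 gives A4
F#6 gives Bb5
D6 gives Gb5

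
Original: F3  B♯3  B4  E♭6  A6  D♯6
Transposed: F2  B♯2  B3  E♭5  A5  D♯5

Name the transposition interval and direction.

down a perfect octave

From F3 to F2 is 8 letter names — an octave of some quality.
F2 to F3 is 12 semitones, which makes it a perfect octave; the second version is lower, so the direction is down.
Checking another pair — D#6 → D#5 — gives the same interval.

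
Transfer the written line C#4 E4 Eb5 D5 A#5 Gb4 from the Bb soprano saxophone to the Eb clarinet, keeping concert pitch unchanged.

First find concert pitch: the Bb soprano saxophone sounds a major second below written, so C#4 E4 Eb5 D5 A#5 Gb4 sounds B3 D4 Db5 C5 G#5 Fb4.
Then write for Eb clarinet: it sounds a minor third above written, so the part must be a minor third below concert.
B3 → G#3
D4 → B3
Db5 → Bb4
C5 → A4
G#5 → E#5
Fb4 → Db4

G#3 B3 Bb4 A4 E#5 Db4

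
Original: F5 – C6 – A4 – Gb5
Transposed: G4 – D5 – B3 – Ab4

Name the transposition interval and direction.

down a minor seventh

From F5 to G4 is 7 letter names — a seventh of some quality.
G4 to F5 is 10 semitones, which makes it a minor seventh; the second version is lower, so the direction is down.
Checking another pair — Gb5 → Ab4 — gives the same interval.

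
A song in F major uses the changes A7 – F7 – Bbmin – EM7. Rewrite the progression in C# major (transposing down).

F major down to C# major is a diminished fourth; each chord root moves by that interval while the quality stays the same.
A7: root A down a diminished fourth → E#, giving E#7.
F7: root F down a diminished fourth → C#, giving C#7.
Bbmin: root Bb down a diminished fourth → F#, giving F#min.
EM7: root E down a diminished fourth → B#, giving B#M7.

E#7 C#7 F#min B#M7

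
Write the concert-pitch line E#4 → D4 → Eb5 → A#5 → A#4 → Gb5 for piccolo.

E#3 D3 Eb4 A#4 A#3 Gb4

Written C4 sounds as C5 on the piccolo, so concert pitches are written a perfect octave down.
E#4 to E#3
D4 to D3
Eb5 to Eb4
A#5 to A#4
A#4 to A#3
Gb5 to Gb4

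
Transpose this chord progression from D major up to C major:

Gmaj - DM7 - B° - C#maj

Fmaj CM7 A° Bmaj

D major up to C major is a minor seventh; each chord root moves by that interval while the quality stays the same.
Gmaj: root G up a minor seventh → F, giving Fmaj.
DM7: root D up a minor seventh → C, giving CM7.
B°: root B up a minor seventh → A, giving A°.
C#maj: root C# up a minor seventh → B, giving Bmaj.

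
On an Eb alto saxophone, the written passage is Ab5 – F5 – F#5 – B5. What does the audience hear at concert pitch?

Cb5 Ab4 A4 D5

The Eb alto saxophone sounds a major sixth below written, so transpose each written note down a major sixth.
Ab5 gives Cb5
F5 gives Ab4
F#5 gives A4
B5 gives D5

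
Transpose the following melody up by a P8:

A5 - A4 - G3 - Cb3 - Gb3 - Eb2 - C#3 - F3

A5 to A6
A4 to A5
G3 to G4
Cb3 to Cb4
Gb3 to Gb4
Eb2 to Eb3
C#3 to C#4
F3 to F4

A6 A5 G4 Cb4 Gb4 Eb3 C#4 F4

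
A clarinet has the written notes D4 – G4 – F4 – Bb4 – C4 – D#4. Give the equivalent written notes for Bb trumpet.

C#4 F#4 E4 A4 B3 C##4

First find concert pitch: the A clarinet sounds a minor third below written, so D4 G4 F4 Bb4 C4 D#4 sounds B3 E4 D4 G4 A3 B#3.
Then write for Bb trumpet: it sounds a major second below written, so the part must be a major second above concert.
B3 → C#4
E4 → F#4
D4 → E4
G4 → A4
A3 → B3
B#3 → C##4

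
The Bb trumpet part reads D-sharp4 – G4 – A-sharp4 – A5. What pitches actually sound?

The Bb trumpet sounds a major second below written, so transpose each written note down a major second.
D#4 → C#4
G4 → F4
A#4 → G#4
A5 → G5

C#4 F4 G#4 G5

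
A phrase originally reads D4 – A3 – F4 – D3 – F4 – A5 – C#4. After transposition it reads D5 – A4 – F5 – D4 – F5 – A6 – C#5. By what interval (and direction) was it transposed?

up a perfect octave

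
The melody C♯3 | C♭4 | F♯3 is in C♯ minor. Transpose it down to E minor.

E2 Ebb3 A2

From C♯ down to E is a major sixth; apply that to each pitch.
C#3 gives E2
Cb4 gives Ebb3
F#3 gives A2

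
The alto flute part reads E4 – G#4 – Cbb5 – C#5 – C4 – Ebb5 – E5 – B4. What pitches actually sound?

Written C4 on the alto flute sounds as G3, a perfect fourth lower; apply that shift to every note.
E4 to B3
G#4 to D#4
Cbb5 to Gbb4
C#5 to G#4
C4 to G3
Ebb5 to Bbb4
E5 to B4
B4 to F#4

B3 D#4 Gbb4 G#4 G3 Bbb4 B4 F#4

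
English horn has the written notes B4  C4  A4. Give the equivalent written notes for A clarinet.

First find concert pitch: the English horn sounds a perfect fifth below written, so B4 C4 A4 sounds E4 F3 D4.
Then write for A clarinet: it sounds a minor third below written, so the part must be a minor third above concert.
E4 → G4
F3 → Ab3
D4 → F4

G4 Ab3 F4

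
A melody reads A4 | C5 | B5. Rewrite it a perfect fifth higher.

E5 G5 F#6

A4 → E5
C5 → G5
B5 → F#6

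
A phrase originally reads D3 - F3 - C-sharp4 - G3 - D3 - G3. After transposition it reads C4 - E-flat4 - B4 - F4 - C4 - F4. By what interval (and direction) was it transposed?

up a minor seventh

From D3 to C4 is 7 letter names — a seventh of some quality.
D3 to C4 is 10 semitones, which makes it a minor seventh; the second version is higher, so the direction is up.
Checking another pair — G3 → F4 — gives the same interval.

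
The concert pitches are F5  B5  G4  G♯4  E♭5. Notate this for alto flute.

Bb5 E6 C5 C#5 Ab5

Written C4 sounds as G3 on the alto flute, so concert pitches are written a perfect fourth up.
F5 becomes Bb5
B5 becomes E6
G4 becomes C5
G#4 becomes C#5
Eb5 becomes Ab5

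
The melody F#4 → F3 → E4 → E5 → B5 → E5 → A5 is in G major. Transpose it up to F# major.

From G up to F# is a major seventh; apply that to each pitch.
F#4 becomes E#5
F3 becomes E4
E4 becomes D#5
E5 becomes D#6
B5 becomes A#6
E5 becomes D#6
A5 becomes G#6

E#5 E4 D#5 D#6 A#6 D#6 G#6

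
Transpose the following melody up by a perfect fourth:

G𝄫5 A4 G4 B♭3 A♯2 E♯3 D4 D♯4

A perfect fourth up from Gbb5 gives Cbb6.
A4: a fourth up reaches D, and 5 semitones makes it D5.
G4 up a perfect fourth is C5.
A perfect fourth up from Bb3 gives Eb4.
A#2: a fourth up reaches D, and 5 semitones makes it D#3.
A perfect fourth up from E#3 gives A#3.
D4: a fourth up reaches G, and 5 semitones makes it G4.
A perfect fourth up from D#4 gives G#4.

Cbb6 D5 C5 Eb4 D#3 A#3 G4 G#4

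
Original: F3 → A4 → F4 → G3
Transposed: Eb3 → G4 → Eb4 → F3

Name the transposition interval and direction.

down a major second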